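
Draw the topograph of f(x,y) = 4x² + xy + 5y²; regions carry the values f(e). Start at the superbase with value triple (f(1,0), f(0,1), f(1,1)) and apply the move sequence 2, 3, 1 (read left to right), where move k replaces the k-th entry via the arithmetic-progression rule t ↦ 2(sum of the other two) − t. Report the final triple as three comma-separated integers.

start (4,5,10) = (f(1,0),f(0,1),f(1,1))
replace slot 2: 2·(4+10) − 5 = 23 → (4,23,10)
replace slot 3: 2·(4+23) − 10 = 44 → (4,23,44)
replace slot 1: 2·(23+44) − 4 = 130 → (130,23,44)

130,23,44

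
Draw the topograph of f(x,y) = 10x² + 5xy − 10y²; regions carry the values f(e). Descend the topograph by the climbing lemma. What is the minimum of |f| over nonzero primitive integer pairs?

river: ρ → (-10,15,5)
river: ρ → (5,15,-10)
river: ρ → (-10,5,10)
river: ρ → (10,15,-5)
river: ρ → (-5,15,10)
river: ρ → (10,5,-10)
closes: descent 0, river 6
min |a| on river = 5

5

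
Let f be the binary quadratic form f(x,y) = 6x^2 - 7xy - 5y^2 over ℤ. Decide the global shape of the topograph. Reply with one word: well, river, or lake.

D = b²−4ac = (-7)² − 4·6·(-5) = 169
D = 13² is a perfect square ⇒ form factors over ℤ ⇒ lakes

lake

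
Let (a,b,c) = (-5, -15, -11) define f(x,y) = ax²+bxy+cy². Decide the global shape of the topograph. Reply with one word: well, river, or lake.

D = b²−4ac = (-15)² − 4·(-5)·(-11) = 5
D > 0 non-square ⇒ indefinite ⇒ periodic river

river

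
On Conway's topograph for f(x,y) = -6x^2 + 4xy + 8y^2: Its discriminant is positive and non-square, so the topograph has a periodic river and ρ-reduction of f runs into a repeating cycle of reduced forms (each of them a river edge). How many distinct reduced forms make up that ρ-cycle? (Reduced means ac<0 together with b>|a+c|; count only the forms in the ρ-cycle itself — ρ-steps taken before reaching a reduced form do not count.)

D = 208, ⌊√D⌋ = 14
river: ρ → (8,12,-2)
river: ρ → (-2,12,8)
river: ρ → (8,4,-6)
river: ρ → (-6,8,6)
river: ρ → (6,4,-8)
river: ρ → (-8,12,2)
river: ρ → (2,12,-8)
river: ρ → (-8,4,6)
river: ρ → (6,8,-6)
river: ρ → (-6,4,8)
ρ-cycle length = 10 (tail of 0 descent steps not counted)

10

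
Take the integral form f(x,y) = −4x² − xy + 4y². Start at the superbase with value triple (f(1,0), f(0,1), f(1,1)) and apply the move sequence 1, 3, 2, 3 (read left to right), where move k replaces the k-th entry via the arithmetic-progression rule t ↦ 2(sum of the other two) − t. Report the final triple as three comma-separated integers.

start (-4,4,-1) = (f(1,0),f(0,1),f(1,1))
replace slot 1: 2·(4+(-1)) − (-4) = 10 → (10,4,-1)
replace slot 3: 2·(10+4) − (-1) = 29 → (10,4,29)
replace slot 2: 2·(10+29) − 4 = 74 → (10,74,29)
replace slot 3: 2·(10+74) − 29 = 139 → (10,74,139)

10,74,139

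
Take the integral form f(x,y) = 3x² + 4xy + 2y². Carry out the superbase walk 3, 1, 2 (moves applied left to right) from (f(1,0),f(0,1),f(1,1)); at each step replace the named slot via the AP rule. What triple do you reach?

start (3,2,9) = (f(1,0),f(0,1),f(1,1))
replace slot 3: 2·(3+2) − 9 = 1 → (3,2,1)
replace slot 1: 2·(2+1) − 3 = 3 → (3,2,1)
replace slot 2: 2·(3+1) − 2 = 6 → (3,6,1)

3,6,1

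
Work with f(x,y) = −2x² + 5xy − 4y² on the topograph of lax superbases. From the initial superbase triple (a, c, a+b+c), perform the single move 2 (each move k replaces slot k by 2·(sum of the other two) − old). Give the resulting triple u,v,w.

start (-2,-4,-1) = (f(1,0),f(0,1),f(1,1))
replace slot 2: 2·((-2)+(-1)) − (-4) = -2 → (-2,-2,-1)

-2,-2,-1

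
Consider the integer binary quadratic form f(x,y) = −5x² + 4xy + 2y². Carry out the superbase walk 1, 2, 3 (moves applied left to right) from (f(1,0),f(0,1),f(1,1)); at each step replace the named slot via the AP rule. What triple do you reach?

start (-5,2,1) = (f(1,0),f(0,1),f(1,1))
replace slot 1: 2·(2+1) − (-5) = 11 → (11,2,1)
replace slot 2: 2·(11+1) − 2 = 22 → (11,22,1)
replace slot 3: 2·(11+22) − 1 = 65 → (11,22,65)

11,22,65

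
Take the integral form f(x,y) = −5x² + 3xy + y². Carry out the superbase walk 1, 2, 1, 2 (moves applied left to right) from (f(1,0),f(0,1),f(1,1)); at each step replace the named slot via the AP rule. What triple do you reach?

start (-5,1,-1) = (f(1,0),f(0,1),f(1,1))
replace slot 1: 2·(1+(-1)) − (-5) = 5 → (5,1,-1)
replace slot 2: 2·(5+(-1)) − 1 = 7 → (5,7,-1)
replace slot 1: 2·(7+(-1)) − 5 = 7 → (7,7,-1)
replace slot 2: 2·(7+(-1)) − 7 = 5 → (7,5,-1)

7,5,-1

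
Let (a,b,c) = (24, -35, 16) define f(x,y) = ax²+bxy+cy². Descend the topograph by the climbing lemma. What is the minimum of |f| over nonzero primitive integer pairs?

translate: b→13 (≡-35 mod 48), so (24,-35,16)→(24,13,5)
flip: (24,13,5)→(5,-13,24)
translate: b→-3 (≡-13 mod 10), so (5,-13,24)→(5,-3,16)
reduced (well bottom): (5,-3,16) with a≤c, −a<b≤a
well minimum = a = 5

5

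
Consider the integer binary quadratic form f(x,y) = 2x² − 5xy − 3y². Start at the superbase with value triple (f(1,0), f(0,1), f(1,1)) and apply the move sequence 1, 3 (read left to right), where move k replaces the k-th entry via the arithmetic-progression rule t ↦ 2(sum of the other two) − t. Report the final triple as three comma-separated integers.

start (2,-3,-6) = (f(1,0),f(0,1),f(1,1))
replace slot 1: 2·((-3)+(-6)) − 2 = -20 → (-20,-3,-6)
replace slot 3: 2·((-20)+(-3)) − (-6) = -40 → (-20,-3,-40)

-20,-3,-40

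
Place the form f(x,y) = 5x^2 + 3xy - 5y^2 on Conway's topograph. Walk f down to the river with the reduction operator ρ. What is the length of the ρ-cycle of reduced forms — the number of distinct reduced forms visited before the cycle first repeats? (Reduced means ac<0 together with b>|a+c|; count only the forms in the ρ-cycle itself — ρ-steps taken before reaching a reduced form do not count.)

D = 109, ⌊√D⌋ = 10
river: ρ → (-5,7,3)
river: ρ → (3,5,-7)
river: ρ → (-7,9,1)
river: ρ → (1,9,-7)
river: ρ → (-7,5,3)
river: ρ → (3,7,-5)
river: ρ → (-5,3,5)
river: ρ → (5,7,-3)
river: ρ → (-3,5,7)
river: ρ → (7,9,-1)
river: ρ → (-1,9,7)
river: ρ → (7,5,-3)
river: ρ → (-3,7,5)
river: ρ → (5,3,-5)
ρ-cycle length = 14 (tail of 0 descent steps not counted)

14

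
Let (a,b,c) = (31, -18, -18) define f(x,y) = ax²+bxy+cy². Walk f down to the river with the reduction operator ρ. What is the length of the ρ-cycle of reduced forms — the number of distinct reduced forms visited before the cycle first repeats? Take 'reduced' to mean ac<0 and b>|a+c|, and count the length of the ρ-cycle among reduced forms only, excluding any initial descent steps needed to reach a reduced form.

D = 2556, ⌊√D⌋ = 50
descent: ρ → (-18,18,31)  [lands on river]
river: ρ → (31,44,-5)
river: ρ → (-5,46,22)
river: ρ → (22,42,-9)
river: ρ → (-9,48,7)
river: ρ → (7,50,-2)
river: ρ → (-2,50,7)
river: ρ → (7,48,-9)
river: ρ → (-9,42,22)
river: ρ → (22,46,-5)
river: ρ → (-5,44,31)
river: ρ → (31,18,-18)
ρ-cycle length = 12 (tail of 1 descent step not counted)

12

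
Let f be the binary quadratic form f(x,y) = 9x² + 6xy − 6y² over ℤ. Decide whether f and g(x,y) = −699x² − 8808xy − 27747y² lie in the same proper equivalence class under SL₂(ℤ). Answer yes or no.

D₁ = 252, D₂ = 252
river cycle of f (length 4): (-6, 6, 9), (9, 12, -3), (-3, 12, 9), (9, 6, -6)
river cycle of g (length 4): (-6, 6, 9), (9, 12, -3), (-3, 12, 9), (9, 6, -6)
cycles coincide ⇒ equivalent

yes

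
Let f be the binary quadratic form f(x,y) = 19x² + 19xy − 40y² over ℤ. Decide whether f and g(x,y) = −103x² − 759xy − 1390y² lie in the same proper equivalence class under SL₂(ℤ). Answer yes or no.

D₁ = 3401, D₂ = 3401
river cycle of f (length 40): (19, 57, -2), (-2, 55, 47), (47, 39, -10), (-10, 41, 43), (43, 45, -8), (-8, 51, 25), (25, 49, -10), (-10, 51, 20), (20, 29, -32), (-32, 35, 17), … (30 more)
river cycle of g (length 40): (-2, 55, 47), (47, 39, -10), (-10, 41, 43), (43, 45, -8), (-8, 51, 25), (25, 49, -10), (-10, 51, 20), (20, 29, -32), (-32, 35, 17), (17, 33, -34), … (30 more)
cycles coincide ⇒ equivalent

yes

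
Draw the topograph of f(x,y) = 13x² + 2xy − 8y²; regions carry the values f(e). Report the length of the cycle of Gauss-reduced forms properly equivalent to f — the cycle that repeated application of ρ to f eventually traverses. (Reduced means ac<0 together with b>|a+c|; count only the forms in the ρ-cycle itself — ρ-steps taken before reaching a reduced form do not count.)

D = 420, ⌊√D⌋ = 20
descent: ρ → (-8,14,7)  [lands on river]
river: ρ → (7,14,-8)
river: ρ → (-8,18,3)
river: ρ → (3,18,-8)
ρ-cycle length = 4 (tail of 1 descent step not counted)

4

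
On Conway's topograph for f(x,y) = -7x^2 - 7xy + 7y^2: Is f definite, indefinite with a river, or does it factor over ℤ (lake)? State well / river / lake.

D = b²−4ac = (-7)² − 4·(-7)·7 = 245
D > 0 non-square ⇒ indefinite ⇒ periodic river

river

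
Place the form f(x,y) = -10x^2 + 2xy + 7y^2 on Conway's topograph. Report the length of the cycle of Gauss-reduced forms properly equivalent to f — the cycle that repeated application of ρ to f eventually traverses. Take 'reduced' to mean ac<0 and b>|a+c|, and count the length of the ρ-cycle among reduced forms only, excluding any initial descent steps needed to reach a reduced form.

D = 284, ⌊√D⌋ = 16
descent: ρ → (7,12,-5)  [lands on river]
river: ρ → (-5,8,11)
river: ρ → (11,14,-2)
river: ρ → (-2,14,11)
river: ρ → (11,8,-5)
river: ρ → (-5,12,7)
river: ρ → (7,16,-1)
river: ρ → (-1,16,7)
ρ-cycle length = 8 (tail of 1 descent step not counted)

8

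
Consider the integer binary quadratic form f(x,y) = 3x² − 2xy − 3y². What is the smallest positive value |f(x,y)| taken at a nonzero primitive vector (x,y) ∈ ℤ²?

descent: ρ → (-3,2,3)  [lands on river]
river: ρ → (3,4,-2)
river: ρ → (-2,4,3)
river: ρ → (3,2,-3)
river: ρ → (-3,4,2)
river: ρ → (2,4,-3)
closes: descent 1, river 6
min |a| on river = 2

2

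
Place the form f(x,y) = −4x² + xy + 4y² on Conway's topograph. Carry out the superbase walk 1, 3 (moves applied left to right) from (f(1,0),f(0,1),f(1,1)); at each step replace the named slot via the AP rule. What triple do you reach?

start (-4,4,1) = (f(1,0),f(0,1),f(1,1))
replace slot 1: 2·(4+1) − (-4) = 14 → (14,4,1)
replace slot 3: 2·(14+4) − 1 = 35 → (14,4,35)

14,4,35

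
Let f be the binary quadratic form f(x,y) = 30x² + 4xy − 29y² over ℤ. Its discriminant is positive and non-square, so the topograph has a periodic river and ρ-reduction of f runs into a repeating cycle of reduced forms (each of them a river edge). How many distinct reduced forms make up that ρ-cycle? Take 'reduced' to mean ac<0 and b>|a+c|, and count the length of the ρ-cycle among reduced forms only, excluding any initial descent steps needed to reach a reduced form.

D = 3496, ⌊√D⌋ = 59
river: ρ → (-29,54,5)
river: ρ → (5,56,-18)
river: ρ → (-18,52,11)
river: ρ → (11,58,-3)
river: ρ → (-3,56,30)
river: ρ → (30,4,-29)
ρ-cycle length = 6 (tail of 0 descent steps not counted)

6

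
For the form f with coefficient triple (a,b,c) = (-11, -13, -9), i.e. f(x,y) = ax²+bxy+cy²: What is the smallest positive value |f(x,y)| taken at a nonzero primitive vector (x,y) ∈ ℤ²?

translate: b→-9 (≡13 mod 22), so (11,13,9)→(11,-9,7)
flip: (11,-9,7)→(7,9,11)
translate: b→-5 (≡9 mod 14), so (7,9,11)→(7,-5,9)
reduced (well bottom): (7,-5,9) with a≤c, −a<b≤a
well minimum |f| = |-7| = 7 (negative-definite)

7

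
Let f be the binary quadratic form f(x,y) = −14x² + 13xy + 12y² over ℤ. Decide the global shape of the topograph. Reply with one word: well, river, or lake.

D = b²−4ac = 13² − 4·(-14)·12 = 841
D = 29² is a perfect square ⇒ form factors over ℤ ⇒ lakes

lake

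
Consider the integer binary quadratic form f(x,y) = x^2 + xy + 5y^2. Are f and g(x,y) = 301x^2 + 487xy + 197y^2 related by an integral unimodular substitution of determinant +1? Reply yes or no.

D₁ = -19, D₂ = -19
f: reduced (well bottom): (1,1,5) with a≤c, −a<b≤a
g: translate: b→-115 (≡487 mod 602), so (301,487,197)→(301,-115,11)
g: flip: (301,-115,11)→(11,115,301)
g: translate: b→5 (≡115 mod 22), so (11,115,301)→(11,5,1)
g: flip: (11,5,1)→(1,-5,11)
g: translate: b→1 (≡-5 mod 2), so (1,-5,11)→(1,1,5)
g: reduced (well bottom): (1,1,5) with a≤c, −a<b≤a
reduced forms (1, 1, 5) vs (1, 1, 5) ⇒ equivalent

yes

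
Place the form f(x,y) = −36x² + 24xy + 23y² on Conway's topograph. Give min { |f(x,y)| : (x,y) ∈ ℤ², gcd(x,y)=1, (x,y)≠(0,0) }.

river: ρ → (23,22,-37)
river: ρ → (-37,52,8)
river: ρ → (8,60,-9)
river: ρ → (-9,48,44)
river: ρ → (44,40,-13)
river: ρ → (-13,38,47)
river: ρ → (47,56,-4)
river: ρ → (-4,56,47)
river: ρ → (47,38,-13)
river: ρ → (-13,40,44)
river: ρ → (44,48,-9)
river: ρ → (-9,60,8)
river: ρ → (8,52,-37)
river: ρ → (-37,22,23)
river: ρ → (23,24,-36)
river: ρ → (-36,48,11)
river: ρ → (11,62,-1)
river: ρ → (-1,62,11)
river: ρ → (11,48,-36)
river: ρ → (-36,24,23)
closes: descent 0, river 20
min |a| on river = 1

1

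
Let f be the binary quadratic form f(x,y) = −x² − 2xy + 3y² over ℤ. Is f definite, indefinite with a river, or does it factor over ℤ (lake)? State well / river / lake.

D = b²−4ac = (-2)² − 4·(-1)·3 = 16
D = 4² is a perfect square ⇒ form factors over ℤ ⇒ lakes

lake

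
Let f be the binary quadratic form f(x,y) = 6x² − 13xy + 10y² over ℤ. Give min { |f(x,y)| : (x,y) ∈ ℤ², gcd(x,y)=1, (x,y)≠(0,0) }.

translate: b→-1 (≡-13 mod 12), so (6,-13,10)→(6,-1,3)
flip: (6,-1,3)→(3,1,6)
reduced (well bottom): (3,1,6) with a≤c, −a<b≤a
well minimum = a = 3

3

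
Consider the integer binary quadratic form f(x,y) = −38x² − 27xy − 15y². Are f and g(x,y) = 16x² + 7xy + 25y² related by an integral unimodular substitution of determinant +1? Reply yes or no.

D₁ = -1551, D₂ = -1551
f is negative-definite; reduce −f:
−f: flip: (38,27,15)→(15,-27,38)
−f: translate: b→3 (≡-27 mod 30), so (15,-27,38)→(15,3,26)
−f: reduced (well bottom): (15,3,26) with a≤c, −a<b≤a
flip sign back: reduced form of f is (-15,-3,-26)
g: reduced (well bottom): (16,7,25) with a≤c, −a<b≤a
reduced forms (-15, -3, -26) vs (16, 7, 25) ⇒ inequivalent

no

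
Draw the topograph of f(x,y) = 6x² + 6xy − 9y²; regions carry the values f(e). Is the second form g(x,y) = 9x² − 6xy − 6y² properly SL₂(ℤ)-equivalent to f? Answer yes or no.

D₁ = 252, D₂ = 252
river cycle of f (length 4): (-9, 12, 3), (3, 12, -9), (-9, 6, 6), (6, 6, -9)
river cycle of g (length 4): (-6, 6, 9), (9, 12, -3), (-3, 12, 9), (9, 6, -6)
cycles differ ⇒ inequivalent

no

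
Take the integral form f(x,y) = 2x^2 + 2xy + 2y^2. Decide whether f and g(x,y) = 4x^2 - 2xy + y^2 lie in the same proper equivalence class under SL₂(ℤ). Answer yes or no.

D₁ = -12, D₂ = -12
f: reduced (well bottom): (2,2,2) with a≤c, −a<b≤a
g: flip: (4,-2,1)→(1,2,4)
g: translate: b→0 (≡2 mod 2), so (1,2,4)→(1,0,3)
g: reduced (well bottom): (1,0,3) with a≤c, −a<b≤a
reduced forms (2, 2, 2) vs (1, 0, 3) ⇒ inequivalent

no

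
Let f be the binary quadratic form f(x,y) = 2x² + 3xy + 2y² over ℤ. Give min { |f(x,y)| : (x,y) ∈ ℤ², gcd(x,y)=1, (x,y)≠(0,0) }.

translate: b→-1 (≡3 mod 4), so (2,3,2)→(2,-1,1)
flip: (2,-1,1)→(1,1,2)
reduced (well bottom): (1,1,2) with a≤c, −a<b≤a
well minimum = a = 1

1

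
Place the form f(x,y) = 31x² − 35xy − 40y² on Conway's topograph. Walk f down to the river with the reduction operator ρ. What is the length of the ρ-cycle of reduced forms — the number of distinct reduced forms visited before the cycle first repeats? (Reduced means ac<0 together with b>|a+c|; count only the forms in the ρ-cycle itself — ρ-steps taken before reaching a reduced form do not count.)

D = 6185, ⌊√D⌋ = 78
descent: ρ → (-40,35,31)  [lands on river]
river: ρ → (31,27,-44)
river: ρ → (-44,61,14)
river: ρ → (14,51,-64)
river: ρ → (-64,77,1)
river: ρ → (1,77,-64)
river: ρ → (-64,51,14)
river: ρ → (14,61,-44)
river: ρ → (-44,27,31)
river: ρ → (31,35,-40)
river: ρ → (-40,45,26)
river: ρ → (26,59,-26)
river: ρ → (-26,45,40)
river: ρ → (40,35,-31)
river: ρ → (-31,27,44)
river: ρ → (44,61,-14)
river: ρ → (-14,51,64)
river: ρ → (64,77,-1)
river: ρ → (-1,77,64)
river: ρ → (64,51,-14)
river: ρ → (-14,61,44)
river: ρ → (44,27,-31)
river: ρ → (-31,35,40)
river: ρ → (40,45,-26)
river: ρ → (-26,59,26)
river: ρ → (26,45,-40)
ρ-cycle length = 26 (tail of 1 descent step not counted)

26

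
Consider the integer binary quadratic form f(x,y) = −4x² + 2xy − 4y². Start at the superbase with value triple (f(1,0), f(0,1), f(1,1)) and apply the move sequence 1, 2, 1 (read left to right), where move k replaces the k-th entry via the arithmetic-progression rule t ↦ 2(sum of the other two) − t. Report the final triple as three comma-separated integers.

start (-4,-4,-6) = (f(1,0),f(0,1),f(1,1))
replace slot 1: 2·((-4)+(-6)) − (-4) = -16 → (-16,-4,-6)
replace slot 2: 2·((-16)+(-6)) − (-4) = -40 → (-16,-40,-6)
replace slot 1: 2·((-40)+(-6)) − (-16) = -76 → (-76,-40,-6)

-76,-40,-6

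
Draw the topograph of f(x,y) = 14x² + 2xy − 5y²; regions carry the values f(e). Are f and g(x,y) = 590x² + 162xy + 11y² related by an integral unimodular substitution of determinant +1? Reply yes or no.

D₁ = 284, D₂ = 284
river cycle of f (length 8): (-5, 8, 11), (11, 14, -2), (-2, 14, 11), (11, 8, -5), (-5, 12, 7), (7, 16, -1), (-1, 16, 7), (7, 12, -5)
river cycle of g (length 8): (11, 14, -2), (-2, 14, 11), (11, 8, -5), (-5, 12, 7), (7, 16, -1), (-1, 16, 7), (7, 12, -5), (-5, 8, 11)
cycles coincide ⇒ equivalent

yes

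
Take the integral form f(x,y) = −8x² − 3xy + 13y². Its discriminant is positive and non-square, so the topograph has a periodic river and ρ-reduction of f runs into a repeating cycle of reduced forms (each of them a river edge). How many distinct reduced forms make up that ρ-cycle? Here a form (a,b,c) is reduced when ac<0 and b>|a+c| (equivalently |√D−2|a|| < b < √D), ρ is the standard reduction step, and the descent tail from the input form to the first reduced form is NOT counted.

D = 425, ⌊√D⌋ = 20
descent: ρ → (13,3,-8)
descent: ρ → (-8,13,8)  [lands on river]
river: ρ → (8,19,-2)
river: ρ → (-2,17,17)
river: ρ → (17,17,-2)
river: ρ → (-2,19,8)
river: ρ → (8,13,-8)
river: ρ → (-8,19,2)
river: ρ → (2,17,-17)
river: ρ → (-17,17,2)
river: ρ → (2,19,-8)
ρ-cycle length = 10 (tail of 2 descent steps not counted)

10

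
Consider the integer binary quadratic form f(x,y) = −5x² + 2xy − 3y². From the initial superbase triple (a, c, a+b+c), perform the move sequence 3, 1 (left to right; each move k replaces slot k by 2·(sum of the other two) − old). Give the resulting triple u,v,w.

start (-5,-3,-6) = (f(1,0),f(0,1),f(1,1))
replace slot 3: 2·((-5)+(-3)) − (-6) = -10 → (-5,-3,-10)
replace slot 1: 2·((-3)+(-10)) − (-5) = -21 → (-21,-3,-10)

-21,-3,-10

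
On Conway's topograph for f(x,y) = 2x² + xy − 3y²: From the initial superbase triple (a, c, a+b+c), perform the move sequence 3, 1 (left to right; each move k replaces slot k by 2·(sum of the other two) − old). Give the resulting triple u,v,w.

start (2,-3,0) = (f(1,0),f(0,1),f(1,1))
replace slot 3: 2·(2+(-3)) − 0 = -2 → (2,-3,-2)
replace slot 1: 2·((-3)+(-2)) − 2 = -12 → (-12,-3,-2)

-12,-3,-2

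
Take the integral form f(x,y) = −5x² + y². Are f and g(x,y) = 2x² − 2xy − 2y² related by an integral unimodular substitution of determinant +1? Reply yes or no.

D₁ = 20, D₂ = 20
river cycle of f (length 2): (1, 4, -1), (-1, 4, 1)
river cycle of g (length 2): (-2, 2, 2), (2, 2, -2)
cycles differ ⇒ inequivalent

no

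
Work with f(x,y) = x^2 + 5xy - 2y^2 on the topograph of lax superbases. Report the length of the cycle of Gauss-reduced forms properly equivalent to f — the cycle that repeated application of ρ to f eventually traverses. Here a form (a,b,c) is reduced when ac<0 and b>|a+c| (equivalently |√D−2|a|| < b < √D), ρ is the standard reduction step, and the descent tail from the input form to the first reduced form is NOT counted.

D = 33, ⌊√D⌋ = 5
river: ρ → (-2,3,3)
river: ρ → (3,3,-2)
river: ρ → (-2,5,1)
river: ρ → (1,5,-2)
ρ-cycle length = 4 (tail of 0 descent steps not counted)

4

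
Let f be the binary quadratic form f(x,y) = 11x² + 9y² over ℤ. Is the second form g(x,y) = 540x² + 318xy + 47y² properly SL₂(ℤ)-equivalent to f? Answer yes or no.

D₁ = -396, D₂ = -396
f: flip: (11,0,9)→(9,0,11)
f: reduced (well bottom): (9,0,11) with a≤c, −a<b≤a
g: flip: (540,318,47)→(47,-318,540)
g: translate: b→-36 (≡-318 mod 94), so (47,-318,540)→(47,-36,9)
g: flip: (47,-36,9)→(9,36,47)
g: translate: b→0 (≡36 mod 18), so (9,36,47)→(9,0,11)
g: reduced (well bottom): (9,0,11) with a≤c, −a<b≤a
reduced forms (9, 0, 11) vs (9, 0, 11) ⇒ equivalent

yes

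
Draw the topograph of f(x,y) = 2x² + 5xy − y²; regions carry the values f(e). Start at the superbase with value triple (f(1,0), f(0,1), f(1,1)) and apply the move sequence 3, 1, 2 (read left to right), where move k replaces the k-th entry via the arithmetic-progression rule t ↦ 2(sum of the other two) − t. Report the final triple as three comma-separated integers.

start (2,-1,6) = (f(1,0),f(0,1),f(1,1))
replace slot 3: 2·(2+(-1)) − 6 = -4 → (2,-1,-4)
replace slot 1: 2·((-1)+(-4)) − 2 = -12 → (-12,-1,-4)
replace slot 2: 2·((-12)+(-4)) − (-1) = -31 → (-12,-31,-4)

-12,-31,-4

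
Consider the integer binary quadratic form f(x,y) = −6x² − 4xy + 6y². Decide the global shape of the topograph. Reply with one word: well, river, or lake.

D = b²−4ac = (-4)² − 4·(-6)·6 = 160
D > 0 non-square ⇒ indefinite ⇒ periodic river

river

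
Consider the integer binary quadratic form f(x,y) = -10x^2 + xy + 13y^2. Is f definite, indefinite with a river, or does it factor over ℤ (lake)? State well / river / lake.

D = b²−4ac = 1² − 4·(-10)·13 = 521
D > 0 non-square ⇒ indefinite ⇒ periodic river

river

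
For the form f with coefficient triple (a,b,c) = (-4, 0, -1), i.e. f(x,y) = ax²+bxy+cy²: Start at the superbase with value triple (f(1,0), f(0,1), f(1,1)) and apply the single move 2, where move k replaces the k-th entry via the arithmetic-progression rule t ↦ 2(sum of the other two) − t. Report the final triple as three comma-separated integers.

start (-4,-1,-5) = (f(1,0),f(0,1),f(1,1))
replace slot 2: 2·((-4)+(-5)) − (-1) = -17 → (-4,-17,-5)

-4,-17,-5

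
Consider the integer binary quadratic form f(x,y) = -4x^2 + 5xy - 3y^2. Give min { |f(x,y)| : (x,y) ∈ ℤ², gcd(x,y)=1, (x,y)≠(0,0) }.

translate: b→3 (≡-5 mod 8), so (4,-5,3)→(4,3,2)
flip: (4,3,2)→(2,-3,4)
translate: b→1 (≡-3 mod 4), so (2,-3,4)→(2,1,3)
reduced (well bottom): (2,1,3) with a≤c, −a<b≤a
well minimum |f| = |-2| = 2 (negative-definite)

2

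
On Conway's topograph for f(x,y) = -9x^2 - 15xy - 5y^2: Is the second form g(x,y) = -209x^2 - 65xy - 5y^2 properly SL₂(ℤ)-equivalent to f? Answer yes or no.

D₁ = 45, D₂ = 45
river cycle of f (length 2): (-5, 5, 1), (1, 5, -5)
river cycle of g (length 2): (-5, 5, 1), (1, 5, -5)
cycles coincide ⇒ equivalent

yes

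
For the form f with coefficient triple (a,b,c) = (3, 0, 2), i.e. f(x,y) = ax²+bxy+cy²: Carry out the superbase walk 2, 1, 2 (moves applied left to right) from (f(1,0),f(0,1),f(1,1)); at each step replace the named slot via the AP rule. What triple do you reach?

start (3,2,5) = (f(1,0),f(0,1),f(1,1))
replace slot 2: 2·(3+5) − 2 = 14 → (3,14,5)
replace slot 1: 2·(14+5) − 3 = 35 → (35,14,5)
replace slot 2: 2·(35+5) − 14 = 66 → (35,66,5)

35,66,5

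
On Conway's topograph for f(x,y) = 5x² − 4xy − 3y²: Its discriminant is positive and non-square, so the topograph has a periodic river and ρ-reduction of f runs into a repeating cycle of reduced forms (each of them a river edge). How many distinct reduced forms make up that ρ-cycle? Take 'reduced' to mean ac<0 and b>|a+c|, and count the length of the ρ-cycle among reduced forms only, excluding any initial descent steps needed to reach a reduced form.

D = 76, ⌊√D⌋ = 8
descent: ρ → (-3,4,5)  [lands on river]
river: ρ → (5,6,-2)
river: ρ → (-2,6,5)
river: ρ → (5,4,-3)
river: ρ → (-3,8,1)
river: ρ → (1,8,-3)
ρ-cycle length = 6 (tail of 1 descent step not counted)

6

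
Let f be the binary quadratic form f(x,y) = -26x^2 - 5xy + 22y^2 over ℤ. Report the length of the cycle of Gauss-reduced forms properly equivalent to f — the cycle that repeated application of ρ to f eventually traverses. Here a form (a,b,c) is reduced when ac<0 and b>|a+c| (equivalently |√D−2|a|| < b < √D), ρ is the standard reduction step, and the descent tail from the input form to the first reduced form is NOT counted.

D = 2313, ⌊√D⌋ = 48
descent: ρ → (22,5,-26)  [lands on river]
river: ρ → (-26,47,1)
river: ρ → (1,47,-26)
river: ρ → (-26,5,22)
river: ρ → (22,39,-9)
river: ρ → (-9,33,34)
river: ρ → (34,35,-8)
river: ρ → (-8,45,9)
river: ρ → (9,45,-8)
river: ρ → (-8,35,34)
river: ρ → (34,33,-9)
river: ρ → (-9,39,22)
ρ-cycle length = 12 (tail of 1 descent step not counted)

12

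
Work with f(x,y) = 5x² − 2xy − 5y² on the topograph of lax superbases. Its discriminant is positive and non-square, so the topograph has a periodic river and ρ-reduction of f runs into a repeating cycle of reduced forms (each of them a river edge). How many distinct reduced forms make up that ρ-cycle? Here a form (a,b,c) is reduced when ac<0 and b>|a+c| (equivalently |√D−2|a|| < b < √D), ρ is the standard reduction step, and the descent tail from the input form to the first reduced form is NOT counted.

D = 104, ⌊√D⌋ = 10
descent: ρ → (-5,2,5)  [lands on river]
river: ρ → (5,8,-2)
river: ρ → (-2,8,5)
river: ρ → (5,2,-5)
river: ρ → (-5,8,2)
river: ρ → (2,8,-5)
ρ-cycle length = 6 (tail of 1 descent step not counted)

6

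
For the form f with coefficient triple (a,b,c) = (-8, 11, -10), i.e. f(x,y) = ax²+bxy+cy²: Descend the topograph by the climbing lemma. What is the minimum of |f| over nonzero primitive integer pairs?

translate: b→5 (≡-11 mod 16), so (8,-11,10)→(8,5,7)
flip: (8,5,7)→(7,-5,8)
reduced (well bottom): (7,-5,8) with a≤c, −a<b≤a
well minimum |f| = |-7| = 7 (negative-definite)

7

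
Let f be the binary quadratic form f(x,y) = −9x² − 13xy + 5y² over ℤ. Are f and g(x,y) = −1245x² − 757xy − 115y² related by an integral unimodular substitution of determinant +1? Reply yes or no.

D₁ = 349, D₂ = 349
river cycle of f (length 18): (5, 13, -9), (-9, 5, 9), (9, 13, -5), (-5, 17, 3), (3, 13, -15), (-15, 17, 1), (1, 17, -15), (-15, 13, 3), (3, 17, -5), (-5, 13, 9), … (8 more)
river cycle of g (length 18): (-9, 5, 9), (9, 13, -5), (-5, 17, 3), (3, 13, -15), (-15, 17, 1), (1, 17, -15), (-15, 13, 3), (3, 17, -5), (-5, 13, 9), (9, 5, -9), … (8 more)
cycles coincide ⇒ equivalent

yes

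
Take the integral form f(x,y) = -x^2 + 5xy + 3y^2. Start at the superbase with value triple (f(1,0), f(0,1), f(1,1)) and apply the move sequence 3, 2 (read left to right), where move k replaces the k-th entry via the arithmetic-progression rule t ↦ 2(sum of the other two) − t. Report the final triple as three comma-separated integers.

start (-1,3,7) = (f(1,0),f(0,1),f(1,1))
replace slot 3: 2·((-1)+3) − 7 = -3 → (-1,3,-3)
replace slot 2: 2·((-1)+(-3)) − 3 = -11 → (-1,-11,-3)

-1,-11,-3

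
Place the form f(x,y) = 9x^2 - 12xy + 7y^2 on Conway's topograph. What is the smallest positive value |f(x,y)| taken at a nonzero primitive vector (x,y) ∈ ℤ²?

translate: b→6 (≡-12 mod 18), so (9,-12,7)→(9,6,4)
flip: (9,6,4)→(4,-6,9)
translate: b→2 (≡-6 mod 8), so (4,-6,9)→(4,2,7)
reduced (well bottom): (4,2,7) with a≤c, −a<b≤a
well minimum = a = 4

4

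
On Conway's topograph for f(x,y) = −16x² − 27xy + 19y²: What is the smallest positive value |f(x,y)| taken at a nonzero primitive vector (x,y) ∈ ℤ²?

descent: ρ → (19,27,-16)  [lands on river]
river: ρ → (-16,37,9)
river: ρ → (9,35,-20)
river: ρ → (-20,5,24)
river: ρ → (24,43,-1)
river: ρ → (-1,43,24)
river: ρ → (24,5,-20)
river: ρ → (-20,35,9)
river: ρ → (9,37,-16)
river: ρ → (-16,27,19)
river: ρ → (19,11,-24)
river: ρ → (-24,37,6)
river: ρ → (6,35,-30)
river: ρ → (-30,25,11)
river: ρ → (11,41,-6)
river: ρ → (-6,43,4)
river: ρ → (4,37,-36)
river: ρ → (-36,35,5)
river: ρ → (5,35,-36)
river: ρ → (-36,37,4)
river: ρ → (4,43,-6)
river: ρ → (-6,41,11)
river: ρ → (11,25,-30)
river: ρ → (-30,35,6)
river: ρ → (6,37,-24)
river: ρ → (-24,11,19)
closes: descent 1, river 26
min |a| on river = 1

1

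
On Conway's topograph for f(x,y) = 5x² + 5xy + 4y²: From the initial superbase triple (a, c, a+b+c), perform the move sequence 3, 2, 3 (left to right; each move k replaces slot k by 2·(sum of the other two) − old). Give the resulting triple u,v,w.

start (5,4,14) = (f(1,0),f(0,1),f(1,1))
replace slot 3: 2·(5+4) − 14 = 4 → (5,4,4)
replace slot 2: 2·(5+4) − 4 = 14 → (5,14,4)
replace slot 3: 2·(5+14) − 4 = 34 → (5,14,34)

5,14,34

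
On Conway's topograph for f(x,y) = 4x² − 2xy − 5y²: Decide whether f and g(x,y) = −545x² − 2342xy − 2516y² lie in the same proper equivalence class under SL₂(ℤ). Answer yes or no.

D₁ = 84, D₂ = 84
river cycle of f (length 6): (-5, 2, 4), (4, 6, -3), (-3, 6, 4), (4, 2, -5), (-5, 8, 1), (1, 8, -5)
river cycle of g (length 6): (1, 8, -5), (-5, 2, 4), (4, 6, -3), (-3, 6, 4), (4, 2, -5), (-5, 8, 1)
cycles coincide ⇒ equivalent

yes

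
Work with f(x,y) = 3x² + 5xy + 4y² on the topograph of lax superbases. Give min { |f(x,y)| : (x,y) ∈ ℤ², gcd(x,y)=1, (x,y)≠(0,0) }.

translate: b→-1 (≡5 mod 6), so (3,5,4)→(3,-1,2)
flip: (3,-1,2)→(2,1,3)
reduced (well bottom): (2,1,3) with a≤c, −a<b≤a
well minimum = a = 2

2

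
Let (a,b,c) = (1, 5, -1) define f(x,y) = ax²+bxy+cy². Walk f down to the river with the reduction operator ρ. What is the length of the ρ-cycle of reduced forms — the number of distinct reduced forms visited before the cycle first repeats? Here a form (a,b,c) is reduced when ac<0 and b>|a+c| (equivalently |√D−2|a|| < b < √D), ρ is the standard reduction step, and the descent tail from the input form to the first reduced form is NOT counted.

D = 29, ⌊√D⌋ = 5
river: ρ → (-1,5,1)
river: ρ → (1,5,-1)
ρ-cycle length = 2 (tail of 0 descent steps not counted)

2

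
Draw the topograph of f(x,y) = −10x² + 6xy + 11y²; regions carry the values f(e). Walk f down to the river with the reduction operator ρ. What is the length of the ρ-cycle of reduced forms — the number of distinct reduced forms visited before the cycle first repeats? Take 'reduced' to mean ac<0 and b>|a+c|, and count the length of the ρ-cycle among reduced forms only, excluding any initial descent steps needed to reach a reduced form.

D = 476, ⌊√D⌋ = 21
river: ρ → (11,16,-5)
river: ρ → (-5,14,14)
river: ρ → (14,14,-5)
river: ρ → (-5,16,11)
river: ρ → (11,6,-10)
river: ρ → (-10,14,7)
river: ρ → (7,14,-10)
river: ρ → (-10,6,11)
ρ-cycle length = 8 (tail of 0 descent steps not counted)

8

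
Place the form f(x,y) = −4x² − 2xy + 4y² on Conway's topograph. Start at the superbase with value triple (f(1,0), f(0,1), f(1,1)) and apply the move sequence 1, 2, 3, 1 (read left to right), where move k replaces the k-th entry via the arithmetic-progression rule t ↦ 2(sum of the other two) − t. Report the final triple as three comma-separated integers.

start (-4,4,-2) = (f(1,0),f(0,1),f(1,1))
replace slot 1: 2·(4+(-2)) − (-4) = 8 → (8,4,-2)
replace slot 2: 2·(8+(-2)) − 4 = 8 → (8,8,-2)
replace slot 3: 2·(8+8) − (-2) = 34 → (8,8,34)
replace slot 1: 2·(8+34) − 8 = 76 → (76,8,34)

76,8,34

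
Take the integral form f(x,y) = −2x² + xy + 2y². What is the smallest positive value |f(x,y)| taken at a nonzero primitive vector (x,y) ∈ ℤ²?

river: ρ → (2,3,-1)
river: ρ → (-1,3,2)
river: ρ → (2,1,-2)
river: ρ → (-2,3,1)
river: ρ → (1,3,-2)
river: ρ → (-2,1,2)
closes: descent 0, river 6
min |a| on river = 1

1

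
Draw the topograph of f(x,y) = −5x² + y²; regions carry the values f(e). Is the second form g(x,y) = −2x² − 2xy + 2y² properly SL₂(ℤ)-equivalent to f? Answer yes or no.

D₁ = 20, D₂ = 20
river cycle of f (length 2): (1, 4, -1), (-1, 4, 1)
river cycle of g (length 2): (2, 2, -2), (-2, 2, 2)
cycles differ ⇒ inequivalent

no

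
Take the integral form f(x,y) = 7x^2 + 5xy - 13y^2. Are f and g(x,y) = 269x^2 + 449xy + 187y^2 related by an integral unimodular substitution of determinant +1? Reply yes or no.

D₁ = 389, D₂ = 389
river cycle of f (length 14): (7, 19, -1), (-1, 19, 7), (7, 9, -11), (-11, 13, 5), (5, 17, -5), (-5, 13, 11), (11, 9, -7), (-7, 19, 1), (1, 19, -7), (-7, 9, 11), … (4 more)
river cycle of g (length 14): (7, 19, -1), (-1, 19, 7), (7, 9, -11), (-11, 13, 5), (5, 17, -5), (-5, 13, 11), (11, 9, -7), (-7, 19, 1), (1, 19, -7), (-7, 9, 11), … (4 more)
cycles coincide ⇒ equivalent

yes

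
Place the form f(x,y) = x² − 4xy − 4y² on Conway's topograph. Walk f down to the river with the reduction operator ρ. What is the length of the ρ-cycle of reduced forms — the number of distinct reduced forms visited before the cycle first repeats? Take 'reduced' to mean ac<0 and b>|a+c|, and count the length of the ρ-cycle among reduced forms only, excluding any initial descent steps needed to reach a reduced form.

D = 32, ⌊√D⌋ = 5
descent: ρ → (-4,4,1)  [lands on river]
river: ρ → (1,4,-4)
ρ-cycle length = 2 (tail of 1 descent step not counted)

2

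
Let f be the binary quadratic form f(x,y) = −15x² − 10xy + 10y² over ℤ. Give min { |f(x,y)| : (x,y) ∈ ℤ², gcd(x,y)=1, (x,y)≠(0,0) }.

descent: ρ → (10,10,-15)  [lands on river]
river: ρ → (-15,20,5)
river: ρ → (5,20,-15)
river: ρ → (-15,10,10)
closes: descent 1, river 4
min |a| on river = 5

5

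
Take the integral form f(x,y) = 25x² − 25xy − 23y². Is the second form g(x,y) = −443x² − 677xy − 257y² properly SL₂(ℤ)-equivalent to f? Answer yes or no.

D₁ = 2925, D₂ = 2925
river cycle of f (length 12): (-23, 25, 25), (25, 25, -23), (-23, 21, 27), (27, 33, -17), (-17, 35, 25), (25, 15, -27), (-27, 39, 13), (13, 39, -27), (-27, 15, 25), (25, 35, -17), … (2 more)
river cycle of g (length 12): (-23, 21, 27), (27, 33, -17), (-17, 35, 25), (25, 15, -27), (-27, 39, 13), (13, 39, -27), (-27, 15, 25), (25, 35, -17), (-17, 33, 27), (27, 21, -23), … (2 more)
cycles coincide ⇒ equivalent

yes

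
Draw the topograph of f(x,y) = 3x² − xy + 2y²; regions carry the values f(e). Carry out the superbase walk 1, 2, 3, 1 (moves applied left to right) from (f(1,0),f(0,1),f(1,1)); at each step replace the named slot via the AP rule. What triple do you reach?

start (3,2,4) = (f(1,0),f(0,1),f(1,1))
replace slot 1: 2·(2+4) − 3 = 9 → (9,2,4)
replace slot 2: 2·(9+4) − 2 = 24 → (9,24,4)
replace slot 3: 2·(9+24) − 4 = 62 → (9,24,62)
replace slot 1: 2·(24+62) − 9 = 163 → (163,24,62)

163,24,62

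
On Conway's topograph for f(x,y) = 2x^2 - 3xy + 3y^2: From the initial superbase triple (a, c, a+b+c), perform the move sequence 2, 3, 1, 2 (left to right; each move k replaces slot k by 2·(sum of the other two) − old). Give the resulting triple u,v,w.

start (2,3,2) = (f(1,0),f(0,1),f(1,1))
replace slot 2: 2·(2+2) − 3 = 5 → (2,5,2)
replace slot 3: 2·(2+5) − 2 = 12 → (2,5,12)
replace slot 1: 2·(5+12) − 2 = 32 → (32,5,12)
replace slot 2: 2·(32+12) − 5 = 83 → (32,83,12)

32,83,12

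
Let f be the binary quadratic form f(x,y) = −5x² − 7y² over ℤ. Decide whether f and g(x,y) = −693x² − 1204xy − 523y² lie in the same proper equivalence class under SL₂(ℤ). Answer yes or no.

D₁ = -140, D₂ = -140
f is negative-definite; reduce −f:
−f: reduced (well bottom): (5,0,7) with a≤c, −a<b≤a
flip sign back: reduced form of f is (-5,0,-7)
g is negative-definite; reduce −g:
−g: translate: b→-182 (≡1204 mod 1386), so (693,1204,523)→(693,-182,12)
−g: flip: (693,-182,12)→(12,182,693)
−g: translate: b→-10 (≡182 mod 24), so (12,182,693)→(12,-10,5)
−g: flip: (12,-10,5)→(5,10,12)
−g: translate: b→0 (≡10 mod 10), so (5,10,12)→(5,0,7)
−g: reduced (well bottom): (5,0,7) with a≤c, −a<b≤a
flip sign back: reduced form of g is (-5,0,-7)
reduced forms (-5, 0, -7) vs (-5, 0, -7) ⇒ equivalent

yes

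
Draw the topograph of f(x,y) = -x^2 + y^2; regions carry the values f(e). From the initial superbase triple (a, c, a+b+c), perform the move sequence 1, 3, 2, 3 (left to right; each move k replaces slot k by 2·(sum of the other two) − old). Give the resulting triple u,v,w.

start (-1,1,0) = (f(1,0),f(0,1),f(1,1))
replace slot 1: 2·(1+0) − (-1) = 3 → (3,1,0)
replace slot 3: 2·(3+1) − 0 = 8 → (3,1,8)
replace slot 2: 2·(3+8) − 1 = 21 → (3,21,8)
replace slot 3: 2·(3+21) − 8 = 40 → (3,21,40)

3,21,40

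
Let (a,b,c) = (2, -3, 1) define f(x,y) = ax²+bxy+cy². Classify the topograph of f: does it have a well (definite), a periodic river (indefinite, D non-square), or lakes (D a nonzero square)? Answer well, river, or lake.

D = b²−4ac = (-3)² − 4·2·1 = 1
D = 1² is a perfect square ⇒ form factors over ℤ ⇒ lakes

lake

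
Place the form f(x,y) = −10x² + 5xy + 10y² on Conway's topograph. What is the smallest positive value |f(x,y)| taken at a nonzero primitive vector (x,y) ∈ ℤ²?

river: ρ → (10,15,-5)
river: ρ → (-5,15,10)
river: ρ → (10,5,-10)
river: ρ → (-10,15,5)
river: ρ → (5,15,-10)
river: ρ → (-10,5,10)
closes: descent 0, river 6
min |a| on river = 5

5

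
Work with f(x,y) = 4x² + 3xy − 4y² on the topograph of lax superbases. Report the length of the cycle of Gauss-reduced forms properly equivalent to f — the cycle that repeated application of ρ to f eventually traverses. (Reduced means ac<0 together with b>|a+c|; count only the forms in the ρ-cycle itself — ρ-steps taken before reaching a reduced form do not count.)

D = 73, ⌊√D⌋ = 8
river: ρ → (-4,5,3)
river: ρ → (3,7,-2)
river: ρ → (-2,5,6)
river: ρ → (6,7,-1)
river: ρ → (-1,7,6)
river: ρ → (6,5,-2)
river: ρ → (-2,7,3)
river: ρ → (3,5,-4)
river: ρ → (-4,3,4)
river: ρ → (4,5,-3)
river: ρ → (-3,7,2)
river: ρ → (2,5,-6)
river: ρ → (-6,7,1)
river: ρ → (1,7,-6)
river: ρ → (-6,5,2)
river: ρ → (2,7,-3)
river: ρ → (-3,5,4)
river: ρ → (4,3,-4)
ρ-cycle length = 18 (tail of 0 descent steps not counted)

18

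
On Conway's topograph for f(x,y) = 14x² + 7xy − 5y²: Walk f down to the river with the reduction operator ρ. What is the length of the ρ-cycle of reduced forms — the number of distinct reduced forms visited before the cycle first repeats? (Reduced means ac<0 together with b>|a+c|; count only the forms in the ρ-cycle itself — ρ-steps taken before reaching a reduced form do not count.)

D = 329, ⌊√D⌋ = 18
descent: ρ → (-5,13,8)  [lands on river]
river: ρ → (8,3,-10)
river: ρ → (-10,17,1)
river: ρ → (1,17,-10)
river: ρ → (-10,3,8)
river: ρ → (8,13,-5)
river: ρ → (-5,17,2)
river: ρ → (2,15,-13)
river: ρ → (-13,11,4)
river: ρ → (4,13,-10)
river: ρ → (-10,7,7)
river: ρ → (7,7,-10)
river: ρ → (-10,13,4)
river: ρ → (4,11,-13)
river: ρ → (-13,15,2)
river: ρ → (2,17,-5)
ρ-cycle length = 16 (tail of 1 descent step not counted)

16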